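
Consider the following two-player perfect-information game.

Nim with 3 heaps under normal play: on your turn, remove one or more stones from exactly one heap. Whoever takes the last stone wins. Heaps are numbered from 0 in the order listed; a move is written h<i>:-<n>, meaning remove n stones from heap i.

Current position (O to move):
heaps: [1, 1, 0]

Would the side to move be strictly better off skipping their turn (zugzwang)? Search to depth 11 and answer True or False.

zugzwang((1,1,0), O) = True

ply 1, O at (1,1,0) | h0:-1=-1→(0,1,0)*; h1:-1=-1→(1,0,0)
ply 2, X at (0,1,0) | h1:-1=+1→(0,0,0)*
ply 3: (0,0,0) is terminal -1 (O); from (1,1,0) depth 11
pass branch (X moves first from the same position):
  | ply 1, X at (1,1,0) | h0:-1=-1→(0,1,0)*; h1:-1=-1→(1,0,0)
  | ply 2, O at (0,1,0) | h1:-1=+1→(0,0,0)*
  | ply 3: (0,0,0) is terminal -1 (X); from (1,1,0) depth 11
O moving scores -1; O passing scores +1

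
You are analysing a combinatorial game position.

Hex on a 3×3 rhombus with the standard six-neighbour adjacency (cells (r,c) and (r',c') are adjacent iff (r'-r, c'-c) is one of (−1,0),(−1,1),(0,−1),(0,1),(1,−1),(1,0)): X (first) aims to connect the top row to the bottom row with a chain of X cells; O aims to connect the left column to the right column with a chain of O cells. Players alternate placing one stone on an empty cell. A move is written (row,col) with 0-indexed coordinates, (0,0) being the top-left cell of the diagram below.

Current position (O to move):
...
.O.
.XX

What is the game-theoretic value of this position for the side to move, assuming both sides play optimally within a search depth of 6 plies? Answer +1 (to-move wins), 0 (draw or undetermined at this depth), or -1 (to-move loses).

[.../.O./.XX] O move#1: (0,0):+1/O../.O./.XX*, (0,1):+1/.O./.O./.XX, (0,2):+1/..O/.O./.XX, (1,0):+1/.../OO./.XX, (1,2):+1/.../.OO/.XX, (2,0):+1/.../.O./OXX
[O../.O./.XX] X move#2: (0,1):-1/OX./.O./.XX*, (0,2):-1/O.X/.O./.XX, (1,0):-1/O../XO./.XX, (1,2):-1/O../.OX/.XX, (2,0):-1/O../.O./XXX
[OX./.O./.XX] O move#3: (0,2):+1/OXO/.O./.XX*, (1,0):+1/OX./OO./.XX, (1,2):+1/OX./.OO/.XX, (2,0):+1/OX./.O./OXX
[OXO/.O./.XX] X move#4: (1,0):-1/OXO/XO./.XX*, (1,2):-1/OXO/.OX/.XX, (2,0):-1/OXO/.O./XXX
[OXO/XO./.XX] O move#5: (1,2):-1/OXO/XOO/.XX, (2,0):+1/OXO/XO./OXX*
[OXO/XO./OXX] end (terminal -1, X#6); searched .../.O./.XX to 6

value(.../.O./.XX, O) = +1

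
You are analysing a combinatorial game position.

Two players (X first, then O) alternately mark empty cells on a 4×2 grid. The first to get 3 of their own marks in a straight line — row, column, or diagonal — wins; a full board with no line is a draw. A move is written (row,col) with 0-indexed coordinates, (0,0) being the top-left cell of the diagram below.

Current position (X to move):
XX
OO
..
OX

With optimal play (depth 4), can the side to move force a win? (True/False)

X winning at [XX/OO/../OX]: False

[XX/OO/../OX] X move#1: (2,0):+0/XX/OO/X./OX*, (2,1):-1/XX/OO/.X/OX
[XX/OO/X./OX] O move#2: (2,1):+0/XX/OO/XO/OX*
[XX/OO/XO/OX] end (terminal +0, X#3); searched XX/OO/../OX to 4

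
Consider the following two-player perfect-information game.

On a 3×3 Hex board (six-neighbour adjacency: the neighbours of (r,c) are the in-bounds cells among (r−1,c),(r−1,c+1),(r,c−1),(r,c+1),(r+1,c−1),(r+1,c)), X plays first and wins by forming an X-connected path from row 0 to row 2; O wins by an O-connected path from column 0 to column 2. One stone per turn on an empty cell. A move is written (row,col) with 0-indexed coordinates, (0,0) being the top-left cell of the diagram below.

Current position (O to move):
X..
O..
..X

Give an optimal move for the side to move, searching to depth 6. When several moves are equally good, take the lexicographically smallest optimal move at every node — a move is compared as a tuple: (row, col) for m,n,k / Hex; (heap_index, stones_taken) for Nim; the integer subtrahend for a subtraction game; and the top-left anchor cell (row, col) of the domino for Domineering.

[X../O../..X] O move#1: (0,1):-1/XO./O../..X, (0,2):+1/X.O/O../..X*, (1,1):+1/X../OO./..X, (1,2):-1/X../O.O/..X, (2,0):-1/X../O../O.X, (2,1):-1/X../O../.OX
[X.O/O../..X] X move#2: (0,1):-1/XXO/O../..X*, (1,1):-1/X.O/OX./..X, (1,2):-1/X.O/O.X/..X, (2,0):-1/X.O/O../X.X, (2,1):-1/X.O/O../.XX
[XXO/O../..X] O move#3: (1,1):+1/XXO/OO./..X*, (1,2):-1/XXO/O.O/..X, (2,0):-1/XXO/O../O.X, (2,1):-1/XXO/O../.OX
[XXO/OO./..X] end (terminal -1, X#4); searched X../O../..X to 6

O's best at [X../O../..X]: (0,2)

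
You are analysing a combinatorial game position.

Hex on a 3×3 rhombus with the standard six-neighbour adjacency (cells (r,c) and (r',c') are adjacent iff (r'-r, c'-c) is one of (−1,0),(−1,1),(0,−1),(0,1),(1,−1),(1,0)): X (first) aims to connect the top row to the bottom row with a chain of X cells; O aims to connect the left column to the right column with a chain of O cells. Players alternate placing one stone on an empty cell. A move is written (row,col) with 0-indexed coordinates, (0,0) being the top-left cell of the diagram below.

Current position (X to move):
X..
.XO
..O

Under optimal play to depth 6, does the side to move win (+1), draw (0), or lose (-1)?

[X../.XO/..O] X move#1: (0,1):+1/XX./.XO/..O*, (0,2):+1/X.X/.XO/..O, (1,0):+1/X../XXO/..O, (2,0):+1/X../.XO/X.O, (2,1):+1/X../.XO/.XO
[XX./.XO/..O] O move#2: (0,2):-1/XXO/.XO/..O*, (1,0):-1/XX./OXO/..O, (2,0):-1/XX./.XO/O.O, (2,1):-1/XX./.XO/.OO
[XXO/.XO/..O] X move#3: (1,0):+1/XXO/XXO/..O*, (2,0):+1/XXO/.XO/X.O, (2,1):+1/XXO/.XO/.XO
[XXO/XXO/..O] O move#4: (2,0):-1/XXO/XXO/O.O*, (2,1):-1/XXO/XXO/.OO
[XXO/XXO/O.O] X move#5: (2,1):+1/XXO/XXO/OXO*
[XXO/XXO/OXO] end (terminal -1, O#6); searched X../.XO/..O to 6

value(X../.XO/..O, X) = +1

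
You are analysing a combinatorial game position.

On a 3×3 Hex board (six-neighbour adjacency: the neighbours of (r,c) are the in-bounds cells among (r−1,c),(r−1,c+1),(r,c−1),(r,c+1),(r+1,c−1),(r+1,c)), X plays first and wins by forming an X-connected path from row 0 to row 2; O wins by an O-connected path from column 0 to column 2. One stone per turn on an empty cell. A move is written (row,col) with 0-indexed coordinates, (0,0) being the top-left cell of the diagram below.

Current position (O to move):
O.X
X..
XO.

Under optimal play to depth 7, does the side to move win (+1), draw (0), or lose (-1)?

p1 O@[O.X/X../XO.]: (0,1)[OOX/X../XO.]-1* (1,1)[O.X/XO./XO.]-1 (1,2)[O.X/X.O/XO.]-1 (2,2)[O.X/X../XOO]-1
p2 X@[OOX/X../XO.]: (1,1)[OOX/XX./XO.]+1* (1,2)[OOX/X.X/XO.]+1 (2,2)[OOX/X../XOX]+1
p3 O@[OOX/XX./XO.] terminal -1; root [O.X/X../XO.] d7

value(O.X/X../XO., O) = -1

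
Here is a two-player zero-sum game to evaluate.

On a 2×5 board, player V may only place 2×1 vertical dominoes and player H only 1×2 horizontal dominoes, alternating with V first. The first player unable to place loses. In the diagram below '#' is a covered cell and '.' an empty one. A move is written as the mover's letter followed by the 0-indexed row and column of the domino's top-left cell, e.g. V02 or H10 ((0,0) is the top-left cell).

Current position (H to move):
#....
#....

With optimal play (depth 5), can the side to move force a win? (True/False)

p1 H@[#..../#....]: H01[###../#....]-1 H02[#.##./#....]+1* H03[#..##/#....]-1 H11[#..../###..]-1 H12[#..../#.##.]+1 H13[#..../#..##]-1
p2 V@[#.##./#....]: V01[####./##...]-1* V04[#.###/#...#]-1
p3 H@[####./##...]: H12[####./####.]-1 H13[####./##.##]+1*
p4 V@[####./##.##] terminal -1; root [#..../#....] d5

H winning at [#..../#....]: True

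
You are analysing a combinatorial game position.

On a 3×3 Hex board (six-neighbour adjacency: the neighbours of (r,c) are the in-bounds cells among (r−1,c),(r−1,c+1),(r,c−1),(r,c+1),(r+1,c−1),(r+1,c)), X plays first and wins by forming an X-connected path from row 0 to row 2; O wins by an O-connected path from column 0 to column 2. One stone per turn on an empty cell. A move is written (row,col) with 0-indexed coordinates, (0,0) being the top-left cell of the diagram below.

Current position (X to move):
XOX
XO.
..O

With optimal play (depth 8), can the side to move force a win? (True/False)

ply 1, X at XOX/XO./..O | (1,2)=+1→XOX/XOX/..O*; (2,0)=+1→XOX/XO./X.O; (2,1)=+1→XOX/XO./.XO
ply 2, O at XOX/XOX/..O | (2,0)=-1→XOX/XOX/O.O*; (2,1)=-1→XOX/XOX/.OO
ply 3, X at XOX/XOX/O.O | (2,1)=+1→XOX/XOX/OXO*
ply 4: XOX/XOX/OXO is terminal -1 (O); from XOX/XO./..O depth 8

X winning at [XOX/XO./..O]: True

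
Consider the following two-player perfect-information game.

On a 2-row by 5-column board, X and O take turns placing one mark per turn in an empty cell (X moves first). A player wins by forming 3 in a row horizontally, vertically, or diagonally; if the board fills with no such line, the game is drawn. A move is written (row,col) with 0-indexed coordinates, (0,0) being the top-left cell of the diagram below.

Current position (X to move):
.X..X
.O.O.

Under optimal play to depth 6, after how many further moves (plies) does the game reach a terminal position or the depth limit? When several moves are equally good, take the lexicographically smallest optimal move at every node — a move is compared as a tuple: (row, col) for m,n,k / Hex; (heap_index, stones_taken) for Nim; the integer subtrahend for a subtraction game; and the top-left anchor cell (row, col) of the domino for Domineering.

ply 1, X at .X..X/.O.O. | (0,0)=-1→XX..X/.O.O.; (0,2)=-1→.XX.X/.O.O.; (0,3)=-1→.X.XX/.O.O.; (1,0)=-1→.X..X/XO.O.; (1,2)=+0→.X..X/.OXO.*; (1,4)=-1→.X..X/.O.OX
ply 2, O at .X..X/.OXO. | (0,0)=+0→OX..X/.OXO.*; (0,2)=+0→.XO.X/.OXO.; (0,3)=+0→.X.OX/.OXO.; (1,0)=-1→.X..X/OOXO.; (1,4)=-1→.X..X/.OXOO
ply 3, X at OX..X/.OXO. | (0,2)=+0→OXX.X/.OXO.*; (0,3)=+0→OX.XX/.OXO.; (1,0)=+0→OX..X/XOXO.; (1,4)=+0→OX..X/.OXOX
ply 4, O at OXX.X/.OXO. | (0,3)=+0→OXXOX/.OXO.*; (1,0)=-1→OXX.X/OOXO.; (1,4)=-1→OXX.X/.OXOO
ply 5, X at OXXOX/.OXO. | (1,0)=+0→OXXOX/XOXO.*; (1,4)=+0→OXXOX/.OXOX
ply 6, O at OXXOX/XOXO. | (1,4)=+0→OXXOX/XOXOO*
ply 7: OXXOX/XOXOO is terminal +0 (X); from .X..X/.O.O. depth 6

PV length from [.X..X/.O.O.]: 6 plies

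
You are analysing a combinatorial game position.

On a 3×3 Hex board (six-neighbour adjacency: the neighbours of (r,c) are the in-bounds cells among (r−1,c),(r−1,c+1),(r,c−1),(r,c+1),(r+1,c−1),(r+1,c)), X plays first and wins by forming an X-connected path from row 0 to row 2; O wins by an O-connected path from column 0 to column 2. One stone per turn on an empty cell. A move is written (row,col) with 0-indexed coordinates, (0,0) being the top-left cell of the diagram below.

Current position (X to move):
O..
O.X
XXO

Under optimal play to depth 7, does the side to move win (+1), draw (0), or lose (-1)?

value(O../O.X/XXO, X) = +1

[O../O.X/XXO] X move#1: (0,1):+1/OX./O.X/XXO*, (0,2):+1/O.X/O.X/XXO, (1,1):+1/O../OXX/XXO
[OX./O.X/XXO] O move#2: (0,2):-1/OXO/O.X/XXO*, (1,1):-1/OX./OOX/XXO
[OXO/O.X/XXO] X move#3: (1,1):+1/OXO/OXX/XXO*
[OXO/OXX/XXO] end (terminal -1, O#4); searched O../O.X/XXO to 7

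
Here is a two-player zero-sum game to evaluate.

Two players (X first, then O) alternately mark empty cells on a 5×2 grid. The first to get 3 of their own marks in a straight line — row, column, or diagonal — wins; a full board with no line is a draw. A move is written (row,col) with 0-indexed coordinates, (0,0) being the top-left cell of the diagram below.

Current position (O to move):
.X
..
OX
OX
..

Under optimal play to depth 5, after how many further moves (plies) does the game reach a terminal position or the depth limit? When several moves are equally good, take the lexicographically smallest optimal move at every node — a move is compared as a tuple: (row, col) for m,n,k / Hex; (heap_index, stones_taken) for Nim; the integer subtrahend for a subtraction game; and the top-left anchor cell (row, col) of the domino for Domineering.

PV length from [.X/../OX/OX/..]: 1 ply

[.X/../OX/OX/..] O move#1: (0,0):-1/OX/../OX/OX/.., (1,0):+1/.X/O./OX/OX/..*, (1,1):-1/.X/.O/OX/OX/.., (4,0):+1/.X/../OX/OX/O., (4,1):-1/.X/../OX/OX/.O
[.X/O./OX/OX/..] end (terminal -1, X#2); searched .X/../OX/OX/.. to 5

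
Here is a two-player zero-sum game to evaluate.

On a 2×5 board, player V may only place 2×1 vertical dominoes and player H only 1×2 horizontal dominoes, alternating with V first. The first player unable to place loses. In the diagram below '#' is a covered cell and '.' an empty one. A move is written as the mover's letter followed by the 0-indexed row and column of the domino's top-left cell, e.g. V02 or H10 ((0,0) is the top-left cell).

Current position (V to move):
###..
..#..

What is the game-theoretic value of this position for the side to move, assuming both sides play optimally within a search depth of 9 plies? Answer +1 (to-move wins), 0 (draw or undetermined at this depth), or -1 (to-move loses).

p1 V@[###../..#..]: V03[####./..##.]+1* V04[###.#/..#.#]+1
p2 H@[####./..##.]: H10[####./####.]-1*
p3 V@[####./####.]: V04[#####/#####]+1*
p4 H@[#####/#####] terminal -1; root [###../..#..] d9

value(###../..#.., V) = +1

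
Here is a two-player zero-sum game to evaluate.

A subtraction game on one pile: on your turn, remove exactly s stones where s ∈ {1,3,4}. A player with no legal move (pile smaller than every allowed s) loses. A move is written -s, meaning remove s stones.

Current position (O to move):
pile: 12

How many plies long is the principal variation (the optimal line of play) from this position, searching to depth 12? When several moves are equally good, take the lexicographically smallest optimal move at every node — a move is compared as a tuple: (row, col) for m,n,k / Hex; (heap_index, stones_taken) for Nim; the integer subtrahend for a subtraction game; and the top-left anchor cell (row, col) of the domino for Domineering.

p1 O@[12]: -1[11]-1 -3[9]+1* -4[8]-1
p2 X@[9]: -1[8]-1* -3[6]-1 -4[5]-1
p3 O@[8]: -1[7]+1* -3[5]-1 -4[4]-1
p4 X@[7]: -1[6]-1* -3[4]-1 -4[3]-1
p5 O@[6]: -1[5]-1 -3[3]-1 -4[2]+1*
p6 X@[2]: -1[1]-1*
p7 O@[1]: -1[0]+1*
p8 X@[0] terminal -1; root [12] d12

PV length from [12]: 7 plies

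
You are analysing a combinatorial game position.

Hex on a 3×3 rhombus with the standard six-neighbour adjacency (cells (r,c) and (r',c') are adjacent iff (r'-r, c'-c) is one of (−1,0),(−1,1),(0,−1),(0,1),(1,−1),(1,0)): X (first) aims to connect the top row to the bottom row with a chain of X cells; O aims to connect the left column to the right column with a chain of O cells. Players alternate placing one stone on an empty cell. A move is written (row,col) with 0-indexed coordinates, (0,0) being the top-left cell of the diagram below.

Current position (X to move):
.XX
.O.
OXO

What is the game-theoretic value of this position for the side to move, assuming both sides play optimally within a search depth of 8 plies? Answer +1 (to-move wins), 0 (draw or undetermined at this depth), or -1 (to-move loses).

value(.XX/.O./OXO, X) = +1

ply 1, X at .XX/.O./OXO | (0,0)=-1→XXX/.O./OXO; (1,0)=-1→.XX/XO./OXO; (1,2)=+1→.XX/.OX/OXO*
ply 2: .XX/.OX/OXO is terminal -1 (O); from .XX/.O./OXO depth 8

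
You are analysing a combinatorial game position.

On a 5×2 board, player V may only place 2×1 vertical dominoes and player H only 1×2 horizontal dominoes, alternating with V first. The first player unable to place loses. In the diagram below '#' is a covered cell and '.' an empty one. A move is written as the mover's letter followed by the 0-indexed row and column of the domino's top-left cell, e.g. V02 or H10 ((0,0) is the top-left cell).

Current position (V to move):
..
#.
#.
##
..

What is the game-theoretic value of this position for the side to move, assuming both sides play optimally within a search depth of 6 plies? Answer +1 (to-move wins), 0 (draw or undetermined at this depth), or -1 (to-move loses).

ply 1, V at ../#./#./##/.. | V01=-1→.#/##/#./##/..*; V11=-1→../##/##/##/..
ply 2, H at .#/##/#./##/.. | H40=+1→.#/##/#./##/##*
ply 3: .#/##/#./##/## is terminal -1 (V); from ../#./#./##/.. depth 6

value(../#./#./##/.., V) = -1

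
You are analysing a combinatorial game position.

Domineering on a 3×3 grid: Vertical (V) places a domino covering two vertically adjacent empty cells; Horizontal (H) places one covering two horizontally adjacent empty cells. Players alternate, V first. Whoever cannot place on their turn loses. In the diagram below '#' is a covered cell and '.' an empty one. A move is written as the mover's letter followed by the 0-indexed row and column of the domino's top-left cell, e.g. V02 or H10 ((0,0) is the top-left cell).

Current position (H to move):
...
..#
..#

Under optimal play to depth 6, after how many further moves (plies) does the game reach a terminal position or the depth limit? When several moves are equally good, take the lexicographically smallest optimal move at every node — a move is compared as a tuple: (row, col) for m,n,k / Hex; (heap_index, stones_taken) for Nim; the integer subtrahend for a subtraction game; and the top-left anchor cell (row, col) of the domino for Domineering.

p1 H@[.../..#/..#]: H00[##./..#/..#]-1 H01[.##/..#/..#]-1 H10[.../###/..#]+1* H20[.../..#/###]-1
p2 V@[.../###/..#] terminal -1; root [.../..#/..#] d6

PV length from [.../..#/..#]: 1 ply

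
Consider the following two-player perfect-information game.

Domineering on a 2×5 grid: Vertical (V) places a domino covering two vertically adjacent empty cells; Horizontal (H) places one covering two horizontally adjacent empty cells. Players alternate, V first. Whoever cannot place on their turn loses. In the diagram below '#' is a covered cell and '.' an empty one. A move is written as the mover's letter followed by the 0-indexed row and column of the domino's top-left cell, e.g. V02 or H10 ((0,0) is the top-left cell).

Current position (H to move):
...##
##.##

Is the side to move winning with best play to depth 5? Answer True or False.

ply 1, H at ...##/##.## | H00=-1→##.##/##.##; H01=+1→.####/##.##*
ply 2: .####/##.## is terminal -1 (V); from ...##/##.## depth 5

H winning at [...##/##.##]: True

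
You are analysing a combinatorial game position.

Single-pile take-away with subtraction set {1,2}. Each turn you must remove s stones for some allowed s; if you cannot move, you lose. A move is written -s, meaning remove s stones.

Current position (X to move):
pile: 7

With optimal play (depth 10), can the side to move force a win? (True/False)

X winning at [7]: True

ply 1, X at 7 | -1=+1→6*; -2=-1→5
ply 2, O at 6 | -1=-1→5*; -2=-1→4
ply 3, X at 5 | -1=-1→4; -2=+1→3*
ply 4, O at 3 | -1=-1→2*; -2=-1→1
ply 5, X at 2 | -1=-1→1; -2=+1→0*
ply 6: 0 is terminal -1 (O); from 7 depth 10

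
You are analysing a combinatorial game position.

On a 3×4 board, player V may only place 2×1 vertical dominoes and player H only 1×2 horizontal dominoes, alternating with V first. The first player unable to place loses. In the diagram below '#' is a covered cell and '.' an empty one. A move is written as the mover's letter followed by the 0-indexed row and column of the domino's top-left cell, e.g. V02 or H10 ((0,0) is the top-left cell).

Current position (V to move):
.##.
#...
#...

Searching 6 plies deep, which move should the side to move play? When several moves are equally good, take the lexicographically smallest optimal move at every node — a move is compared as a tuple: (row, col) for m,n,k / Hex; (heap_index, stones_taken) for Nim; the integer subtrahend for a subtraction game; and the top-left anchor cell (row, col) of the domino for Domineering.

[.##./#.../#...] V move#1: V03:-1/.###/#..#/#..., V11:-1/.##./##../##.., V12:+1/.##./#.#./#.#.*, V13:-1/.##./#..#/#..#
[.##./#.#./#.#.] end (terminal -1, H#2); searched .##./#.../#... to 6

V's best at [.##./#.../#...]: V12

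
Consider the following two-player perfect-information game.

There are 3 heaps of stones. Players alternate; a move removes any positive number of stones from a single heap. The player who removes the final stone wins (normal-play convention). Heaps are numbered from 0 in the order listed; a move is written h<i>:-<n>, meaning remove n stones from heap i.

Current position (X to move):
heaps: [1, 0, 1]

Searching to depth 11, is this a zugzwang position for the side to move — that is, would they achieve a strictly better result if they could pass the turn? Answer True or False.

zugzwang((1,0,1), X) = True

[(1,0,1)] X move#1: h0:-1:-1/(0,0,1)*, h2:-1:-1/(1,0,0)
[(0,0,1)] O move#2: h2:-1:+1/(0,0,0)*
[(0,0,0)] end (terminal -1, X#3); searched (1,0,1) to 11
if X skipped the turn, O would face:
~ [(1,0,1)] O move#1: h0:-1:-1/(0,0,1)*, h2:-1:-1/(1,0,0)
~ [(0,0,1)] X move#2: h2:-1:+1/(0,0,0)*
~ [(0,0,0)] end (terminal -1, O#3); searched (1,0,1) to 11
compare (X): move=-1 vs pass=+1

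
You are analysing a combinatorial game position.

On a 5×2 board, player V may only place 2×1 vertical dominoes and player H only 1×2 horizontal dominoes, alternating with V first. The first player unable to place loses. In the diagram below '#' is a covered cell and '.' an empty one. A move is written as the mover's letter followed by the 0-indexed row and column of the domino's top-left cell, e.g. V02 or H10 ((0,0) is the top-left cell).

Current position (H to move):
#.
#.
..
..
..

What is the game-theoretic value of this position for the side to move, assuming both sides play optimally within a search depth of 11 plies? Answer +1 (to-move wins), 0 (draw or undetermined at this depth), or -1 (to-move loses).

[#./#./../../..] H move#1: H20:-1/#./#./##/../.., H30:+1/#./#./../##/..*, H40:-1/#./#./../../##
[#./#./../##/..] V move#2: V01:-1/##/##/../##/..*, V11:-1/#./##/.#/##/..
[##/##/../##/..] H move#3: H20:+1/##/##/##/##/..*, H40:+1/##/##/../##/##
[##/##/##/##/..] end (terminal -1, V#4); searched #./#./../../.. to 11

value(#./#./../../.., H) = +1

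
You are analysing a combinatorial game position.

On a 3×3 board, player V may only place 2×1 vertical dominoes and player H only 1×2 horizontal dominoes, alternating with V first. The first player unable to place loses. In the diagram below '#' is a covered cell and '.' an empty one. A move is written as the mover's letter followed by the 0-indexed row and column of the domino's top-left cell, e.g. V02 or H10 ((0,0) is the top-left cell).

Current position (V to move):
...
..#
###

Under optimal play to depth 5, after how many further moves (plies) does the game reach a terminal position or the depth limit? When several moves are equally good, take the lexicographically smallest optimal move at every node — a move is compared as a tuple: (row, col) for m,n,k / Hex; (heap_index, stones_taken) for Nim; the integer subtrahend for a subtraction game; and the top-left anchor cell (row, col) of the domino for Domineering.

PV length from [.../..#/###]: 1 ply

ply 1, V at .../..#/### | V00=-1→#../#.#/###; V01=+1→.#./.##/###*
ply 2: .#./.##/### is terminal -1 (H); from .../..#/### depth 5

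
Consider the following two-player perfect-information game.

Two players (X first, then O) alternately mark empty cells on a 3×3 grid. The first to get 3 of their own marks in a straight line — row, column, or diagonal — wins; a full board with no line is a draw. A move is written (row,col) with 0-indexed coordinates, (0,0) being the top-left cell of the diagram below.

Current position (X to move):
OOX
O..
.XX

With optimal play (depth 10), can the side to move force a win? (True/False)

X winning at [OOX/O../.XX]: True

ply 1, X at OOX/O../.XX | (1,1)=-1→OOX/OX./.XX; (1,2)=+1→OOX/O.X/.XX*; (2,0)=+1→OOX/O../XXX
ply 2: OOX/O.X/.XX is terminal -1 (O); from OOX/O../.XX depth 10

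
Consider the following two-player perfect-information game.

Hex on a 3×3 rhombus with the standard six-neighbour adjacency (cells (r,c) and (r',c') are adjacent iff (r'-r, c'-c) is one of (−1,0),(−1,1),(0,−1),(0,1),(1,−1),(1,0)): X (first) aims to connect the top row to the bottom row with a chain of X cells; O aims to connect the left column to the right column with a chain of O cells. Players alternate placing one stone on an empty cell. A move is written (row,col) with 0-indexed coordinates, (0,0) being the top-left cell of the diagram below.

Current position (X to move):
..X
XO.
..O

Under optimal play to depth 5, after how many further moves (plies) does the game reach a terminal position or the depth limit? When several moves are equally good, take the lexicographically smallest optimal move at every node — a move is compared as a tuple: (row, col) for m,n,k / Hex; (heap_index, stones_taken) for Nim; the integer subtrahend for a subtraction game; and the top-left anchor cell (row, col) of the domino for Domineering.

p1 X@[..X/XO./..O]: (0,0)[X.X/XO./..O]-1 (0,1)[.XX/XO./..O]-1 (1,2)[..X/XOX/..O]+1* (2,0)[..X/XO./X.O]+1 (2,1)[..X/XO./.XO]+1
p2 O@[..X/XOX/..O]: (0,0)[O.X/XOX/..O]-1* (0,1)[.OX/XOX/..O]-1 (2,0)[..X/XOX/O.O]-1 (2,1)[..X/XOX/.OO]-1
p3 X@[O.X/XOX/..O]: (0,1)[OXX/XOX/..O]+1* (2,0)[O.X/XOX/X.O]+1 (2,1)[O.X/XOX/.XO]+1
p4 O@[OXX/XOX/..O]: (2,0)[OXX/XOX/O.O]-1* (2,1)[OXX/XOX/.OO]-1
p5 X@[OXX/XOX/O.O]: (2,1)[OXX/XOX/OXO]+1*
p6 O@[OXX/XOX/OXO] terminal -1; root [..X/XO./..O] d5

PV length from [..X/XO./..O]: 5 plies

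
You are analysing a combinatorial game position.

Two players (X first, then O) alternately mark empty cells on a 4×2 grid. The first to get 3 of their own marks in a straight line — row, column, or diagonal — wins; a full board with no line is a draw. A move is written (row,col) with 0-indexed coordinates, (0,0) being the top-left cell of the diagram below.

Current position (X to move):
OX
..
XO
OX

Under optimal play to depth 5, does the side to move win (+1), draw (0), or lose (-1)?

value(OX/../XO/OX, X) = 0

p1 X@[OX/../XO/OX]: (1,0)[OX/X./XO/OX]+0* (1,1)[OX/.X/XO/OX]+0
p2 O@[OX/X./XO/OX]: (1,1)[OX/XO/XO/OX]+0*
p3 X@[OX/XO/XO/OX] terminal +0; root [OX/../XO/OX] d5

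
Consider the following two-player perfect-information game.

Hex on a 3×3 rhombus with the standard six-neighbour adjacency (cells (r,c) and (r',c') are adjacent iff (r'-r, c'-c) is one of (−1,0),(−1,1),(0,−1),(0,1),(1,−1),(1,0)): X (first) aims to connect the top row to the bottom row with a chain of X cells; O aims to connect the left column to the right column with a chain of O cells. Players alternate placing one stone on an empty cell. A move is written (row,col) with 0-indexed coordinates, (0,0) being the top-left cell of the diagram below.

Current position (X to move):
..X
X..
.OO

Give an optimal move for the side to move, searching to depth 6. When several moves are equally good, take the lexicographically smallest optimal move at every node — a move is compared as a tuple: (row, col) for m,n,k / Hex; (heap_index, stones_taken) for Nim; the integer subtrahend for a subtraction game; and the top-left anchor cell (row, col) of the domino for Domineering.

p1 X@[..X/X../.OO]: (0,0)[X.X/X../.OO]-1 (0,1)[.XX/X../.OO]-1 (1,1)[..X/XX./.OO]-1 (1,2)[..X/X.X/.OO]-1 (2,0)[..X/X../XOO]+1*
p2 O@[..X/X../XOO]: (0,0)[O.X/X../XOO]-1* (0,1)[.OX/X../XOO]-1 (1,1)[..X/XO./XOO]-1 (1,2)[..X/X.O/XOO]-1
p3 X@[O.X/X../XOO]: (0,1)[OXX/X../XOO]+1* (1,1)[O.X/XX./XOO]+1 (1,2)[O.X/X.X/XOO]+1
p4 O@[OXX/X../XOO] terminal -1; root [..X/X../.OO] d6

X's best at [..X/X../.OO]: (2,0)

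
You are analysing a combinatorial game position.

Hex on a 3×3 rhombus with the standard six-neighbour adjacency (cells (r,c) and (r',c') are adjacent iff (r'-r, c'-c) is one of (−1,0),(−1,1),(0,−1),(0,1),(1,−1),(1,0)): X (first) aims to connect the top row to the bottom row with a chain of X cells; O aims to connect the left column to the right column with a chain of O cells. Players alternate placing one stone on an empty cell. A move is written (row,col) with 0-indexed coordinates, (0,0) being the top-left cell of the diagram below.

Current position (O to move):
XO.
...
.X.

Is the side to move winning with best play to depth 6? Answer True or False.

O winning at [XO./.../.X.]: True

ply 1, O at XO./.../.X. | (0,2)=-1→XOO/.../.X.; (1,0)=-1→XO./O../.X.; (1,1)=+1→XO./.O./.X.*; (1,2)=-1→XO./..O/.X.; (2,0)=-1→XO./.../OX.; (2,2)=-1→XO./.../.XO
ply 2, X at XO./.O./.X. | (0,2)=-1→XOX/.O./.X.*; (1,0)=-1→XO./XO./.X.; (1,2)=-1→XO./.OX/.X.; (2,0)=-1→XO./.O./XX.; (2,2)=-1→XO./.O./.XX
ply 3, O at XOX/.O./.X. | (1,0)=-1→XOX/OO./.X.; (1,2)=+1→XOX/.OO/.X.*; (2,0)=-1→XOX/.O./OX.; (2,2)=-1→XOX/.O./.XO
ply 4, X at XOX/.OO/.X. | (1,0)=-1→XOX/XOO/.X.*; (2,0)=-1→XOX/.OO/XX.; (2,2)=-1→XOX/.OO/.XX
ply 5, O at XOX/XOO/.X. | (2,0)=+1→XOX/XOO/OX.*; (2,2)=-1→XOX/XOO/.XO
ply 6: XOX/XOO/OX. is terminal -1 (X); from XO./.../.X. depth 6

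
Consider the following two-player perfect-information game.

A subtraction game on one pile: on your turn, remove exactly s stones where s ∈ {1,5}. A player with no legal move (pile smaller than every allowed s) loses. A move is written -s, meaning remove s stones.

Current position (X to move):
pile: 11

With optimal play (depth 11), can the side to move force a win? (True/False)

[11] X move#1: -1:+1/10*, -5:+1/6
[10] O move#2: -1:-1/9*, -5:-1/5
[9] X move#3: -1:+1/8*, -5:+1/4
[8] O move#4: -1:-1/7*, -5:-1/3
[7] X move#5: -1:+1/6*, -5:+1/2
[6] O move#6: -1:-1/5*, -5:-1/1
[5] X move#7: -1:+1/4*, -5:+1/0
[4] O move#8: -1:-1/3*
[3] X move#9: -1:+1/2*
[2] O move#10: -1:-1/1*
[1] X move#11: -1:+1/0*
[0] end (terminal -1, O#12); searched 11 to 11

X winning at [11]: True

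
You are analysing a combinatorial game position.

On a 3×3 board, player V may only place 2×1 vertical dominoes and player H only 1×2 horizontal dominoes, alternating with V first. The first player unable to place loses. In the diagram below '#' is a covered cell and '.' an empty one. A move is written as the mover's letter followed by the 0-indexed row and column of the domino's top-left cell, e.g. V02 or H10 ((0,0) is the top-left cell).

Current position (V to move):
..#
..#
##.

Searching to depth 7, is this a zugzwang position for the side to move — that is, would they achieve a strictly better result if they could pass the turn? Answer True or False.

[..#/..#/##.] V move#1: V00:+1/#.#/#.#/##.*, V01:+1/.##/.##/##.
[#.#/#.#/##.] end (terminal -1, H#2); searched ..#/..#/##. to 7
if V skipped the turn, H would face:
~ [..#/..#/##.] H move#1: H00:+1/###/..#/##.*, H10:+1/..#/###/##.
~ [###/..#/##.] end (terminal -1, V#2); searched ..#/..#/##. to 7
compare (V): move=+1 vs pass=-1

zugzwang(..#/..#/##., V) = False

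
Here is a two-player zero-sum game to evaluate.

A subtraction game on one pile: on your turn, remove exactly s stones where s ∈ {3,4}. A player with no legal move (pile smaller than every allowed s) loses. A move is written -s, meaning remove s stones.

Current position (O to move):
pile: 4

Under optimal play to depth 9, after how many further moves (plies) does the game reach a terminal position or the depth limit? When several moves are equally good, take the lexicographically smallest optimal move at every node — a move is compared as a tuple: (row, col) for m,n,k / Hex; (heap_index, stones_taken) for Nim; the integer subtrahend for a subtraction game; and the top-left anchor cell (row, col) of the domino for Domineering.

p1 O@[4]: -3[1]+1* -4[0]+1
p2 X@[1] terminal -1; root [4] d9

PV length from [4]: 1 ply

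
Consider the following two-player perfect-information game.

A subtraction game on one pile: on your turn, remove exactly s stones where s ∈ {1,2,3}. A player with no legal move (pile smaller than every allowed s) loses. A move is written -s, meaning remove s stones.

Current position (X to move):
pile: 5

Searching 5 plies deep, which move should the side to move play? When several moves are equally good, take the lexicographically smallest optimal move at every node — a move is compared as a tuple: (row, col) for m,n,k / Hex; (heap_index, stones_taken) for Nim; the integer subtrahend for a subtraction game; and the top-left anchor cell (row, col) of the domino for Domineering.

X's best at [5]: -1

p1 X@[5]: -1[4]+1* -2[3]-1 -3[2]-1
p2 O@[4]: -1[3]-1* -2[2]-1 -3[1]-1
p3 X@[3]: -1[2]-1 -2[1]-1 -3[0]+1*
p4 O@[0] terminal -1; root [5] d5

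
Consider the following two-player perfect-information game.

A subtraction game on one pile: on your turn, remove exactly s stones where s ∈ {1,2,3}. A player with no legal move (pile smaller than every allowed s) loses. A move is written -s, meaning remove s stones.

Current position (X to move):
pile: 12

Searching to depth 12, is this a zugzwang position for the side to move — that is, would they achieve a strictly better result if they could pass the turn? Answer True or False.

zugzwang(12, X) = True

p1 X@[12]: -1[11]-1* -2[10]-1 -3[9]-1
p2 O@[11]: -1[10]-1 -2[9]-1 -3[8]+1*
p3 X@[8]: -1[7]-1* -2[6]-1 -3[5]-1
p4 O@[7]: -1[6]-1 -2[5]-1 -3[4]+1*
p5 X@[4]: -1[3]-1* -2[2]-1 -3[1]-1
p6 O@[3]: -1[2]-1 -2[1]-1 -3[0]+1*
p7 X@[0] terminal -1; root [12] d12
pass branch (O moves first from the same position):
  | p1 O@[12]: -1[11]-1* -2[10]-1 -3[9]-1
  | p2 X@[11]: -1[10]-1 -2[9]-1 -3[8]+1*
  | p3 O@[8]: -1[7]-1* -2[6]-1 -3[5]-1
  | p4 X@[7]: -1[6]-1 -2[5]-1 -3[4]+1*
  | p5 O@[4]: -1[3]-1* -2[2]-1 -3[1]-1
  | p6 X@[3]: -1[2]-1 -2[1]-1 -3[0]+1*
  | p7 O@[0] terminal -1; root [12] d12
X moving scores -1; X passing scores +1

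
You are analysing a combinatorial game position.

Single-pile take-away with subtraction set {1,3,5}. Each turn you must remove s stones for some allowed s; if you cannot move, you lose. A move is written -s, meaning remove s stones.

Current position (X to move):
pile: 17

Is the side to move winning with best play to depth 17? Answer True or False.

X winning at [17]: True

p1 X@[17]: -1[16]+1* -3[14]+1 -5[12]+1
p2 O@[16]: -1[15]-1* -3[13]-1 -5[11]-1
p3 X@[15]: -1[14]+1* -3[12]+1 -5[10]+1
p4 O@[14]: -1[13]-1* -3[11]-1 -5[9]-1
p5 X@[13]: -1[12]+1* -3[10]+1 -5[8]+1
p6 O@[12]: -1[11]-1* -3[9]-1 -5[7]-1
p7 X@[11]: -1[10]+1* -3[8]+1 -5[6]+1
p8 O@[10]: -1[9]-1* -3[7]-1 -5[5]-1
p9 X@[9]: -1[8]+1* -3[6]+1 -5[4]+1
p10 O@[8]: -1[7]-1* -3[5]-1 -5[3]-1
p11 X@[7]: -1[6]+1* -3[4]+1 -5[2]+1
p12 O@[6]: -1[5]-1* -3[3]-1 -5[1]-1
p13 X@[5]: -1[4]+1* -3[2]+1 -5[0]+1
p14 O@[4]: -1[3]-1* -3[1]-1
p15 X@[3]: -1[2]+1* -3[0]+1
p16 O@[2]: -1[1]-1*
p17 X@[1]: -1[0]+1*
p18 O@[0] terminal -1; root [17] d17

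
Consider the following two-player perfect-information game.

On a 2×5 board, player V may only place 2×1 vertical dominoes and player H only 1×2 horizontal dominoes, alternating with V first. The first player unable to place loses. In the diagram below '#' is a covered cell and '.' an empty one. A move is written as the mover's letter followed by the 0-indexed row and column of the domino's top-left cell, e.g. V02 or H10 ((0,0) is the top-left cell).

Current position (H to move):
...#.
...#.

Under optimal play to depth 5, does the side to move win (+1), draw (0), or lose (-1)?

value(...#./...#., H) = -1

[...#./...#.] H move#1: H00:-1/##.#./...#.*, H01:-1/.###./...#., H10:-1/...#./##.#., H11:-1/...#./.###.
[##.#./...#.] V move#2: V02:+1/####./..##.*, V04:-1/##.##/...##
[####./..##.] H move#3: H10:-1/####./####.*
[####./####.] V move#4: V04:+1/#####/#####*
[#####/#####] end (terminal -1, H#5); searched ...#./...#. to 5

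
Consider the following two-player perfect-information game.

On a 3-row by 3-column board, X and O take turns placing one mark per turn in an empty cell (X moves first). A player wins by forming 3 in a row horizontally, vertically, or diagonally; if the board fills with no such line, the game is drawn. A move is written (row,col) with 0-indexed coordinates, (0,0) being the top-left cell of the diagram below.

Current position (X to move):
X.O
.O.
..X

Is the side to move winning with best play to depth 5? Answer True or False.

X winning at [X.O/.O./..X]: True

p1 X@[X.O/.O./..X]: (0,1)[XXO/.O./..X]-1 (1,0)[X.O/XO./..X]-1 (1,2)[X.O/.OX/..X]-1 (2,0)[X.O/.O./X.X]+1* (2,1)[X.O/.O./.XX]-1
p2 O@[X.O/.O./X.X]: (0,1)[XOO/.O./X.X]-1* (1,0)[X.O/OO./X.X]-1 (1,2)[X.O/.OO/X.X]-1 (2,1)[X.O/.O./XOX]-1
p3 X@[XOO/.O./X.X]: (1,0)[XOO/XO./X.X]+1* (1,2)[XOO/.OX/X.X]-1 (2,1)[XOO/.O./XXX]+1
p4 O@[XOO/XO./X.X] terminal -1; root [X.O/.O./..X] d5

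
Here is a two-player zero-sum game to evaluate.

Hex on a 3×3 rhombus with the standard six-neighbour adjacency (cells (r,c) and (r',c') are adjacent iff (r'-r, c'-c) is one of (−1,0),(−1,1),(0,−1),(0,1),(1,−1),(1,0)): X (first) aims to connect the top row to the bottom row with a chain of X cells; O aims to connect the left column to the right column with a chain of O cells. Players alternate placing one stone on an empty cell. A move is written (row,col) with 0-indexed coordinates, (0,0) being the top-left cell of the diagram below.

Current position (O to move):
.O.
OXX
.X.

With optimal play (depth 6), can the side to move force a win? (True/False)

O winning at [.O./OXX/.X.]: True

ply 1, O at .O./OXX/.X. | (0,0)=-1→OO./OXX/.X.; (0,2)=+1→.OO/OXX/.X.*; (2,0)=-1→.O./OXX/OX.; (2,2)=-1→.O./OXX/.XO
ply 2: .OO/OXX/.X. is terminal -1 (X); from .O./OXX/.X. depth 6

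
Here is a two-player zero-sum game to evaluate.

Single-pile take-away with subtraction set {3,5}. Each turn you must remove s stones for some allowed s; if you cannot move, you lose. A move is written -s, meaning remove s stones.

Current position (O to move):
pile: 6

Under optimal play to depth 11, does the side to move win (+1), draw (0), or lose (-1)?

[6] O move#1: -3:-1/3, -5:+1/1*
[1] end (terminal -1, X#2); searched 6 to 11

value(6, O) = +1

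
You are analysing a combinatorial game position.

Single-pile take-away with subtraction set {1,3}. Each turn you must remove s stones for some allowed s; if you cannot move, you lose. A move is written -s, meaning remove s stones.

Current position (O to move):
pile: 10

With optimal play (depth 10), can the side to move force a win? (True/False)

ply 1, O at 10 | -1=-1→9*; -3=-1→7
ply 2, X at 9 | -1=+1→8*; -3=+1→6
ply 3, O at 8 | -1=-1→7*; -3=-1→5
ply 4, X at 7 | -1=+1→6*; -3=+1→4
ply 5, O at 6 | -1=-1→5*; -3=-1→3
ply 6, X at 5 | -1=+1→4*; -3=+1→2
ply 7, O at 4 | -1=-1→3*; -3=-1→1
ply 8, X at 3 | -1=+1→2*; -3=+1→0
ply 9, O at 2 | -1=-1→1*
ply 10, X at 1 | -1=+1→0*
ply 11: 0 is terminal -1 (O); from 10 depth 10

O winning at [10]: False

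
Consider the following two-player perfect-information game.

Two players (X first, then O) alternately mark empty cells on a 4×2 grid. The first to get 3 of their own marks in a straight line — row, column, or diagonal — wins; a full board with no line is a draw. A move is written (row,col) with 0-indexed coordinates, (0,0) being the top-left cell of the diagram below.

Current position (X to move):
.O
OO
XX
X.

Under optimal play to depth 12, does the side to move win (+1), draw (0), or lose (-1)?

p1 X@[.O/OO/XX/X.]: (0,0)[XO/OO/XX/X.]+0* (3,1)[.O/OO/XX/XX]+0
p2 O@[XO/OO/XX/X.]: (3,1)[XO/OO/XX/XO]+0*
p3 X@[XO/OO/XX/XO] terminal +0; root [.O/OO/XX/X.] d12

value(.O/OO/XX/X., X) = 0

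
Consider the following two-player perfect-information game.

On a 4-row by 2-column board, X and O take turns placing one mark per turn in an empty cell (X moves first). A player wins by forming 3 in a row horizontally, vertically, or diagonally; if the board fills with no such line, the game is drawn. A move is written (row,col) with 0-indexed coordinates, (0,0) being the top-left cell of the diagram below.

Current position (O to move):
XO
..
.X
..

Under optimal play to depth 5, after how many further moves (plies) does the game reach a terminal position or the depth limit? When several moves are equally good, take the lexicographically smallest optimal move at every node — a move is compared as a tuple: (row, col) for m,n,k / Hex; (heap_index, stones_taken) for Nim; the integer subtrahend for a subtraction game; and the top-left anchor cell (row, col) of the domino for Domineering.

ply 1, O at XO/../.X/.. | (1,0)=+0→XO/O./.X/..*; (1,1)=+0→XO/.O/.X/..; (2,0)=+0→XO/../OX/..; (3,0)=+0→XO/../.X/O.; (3,1)=+0→XO/../.X/.O
ply 2, X at XO/O./.X/.. | (1,1)=+0→XO/OX/.X/..*; (2,0)=+0→XO/O./XX/..; (3,0)=+0→XO/O./.X/X.; (3,1)=+0→XO/O./.X/.X
ply 3, O at XO/OX/.X/.. | (2,0)=-1→XO/OX/OX/..; (3,0)=-1→XO/OX/.X/O.; (3,1)=+0→XO/OX/.X/.O*
ply 4, X at XO/OX/.X/.O | (2,0)=+0→XO/OX/XX/.O*; (3,0)=+0→XO/OX/.X/XO
ply 5, O at XO/OX/XX/.O | (3,0)=+0→XO/OX/XX/OO*
ply 6: XO/OX/XX/OO is terminal +0 (X); from XO/../.X/.. depth 5

PV length from [XO/../.X/..]: 5 plies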